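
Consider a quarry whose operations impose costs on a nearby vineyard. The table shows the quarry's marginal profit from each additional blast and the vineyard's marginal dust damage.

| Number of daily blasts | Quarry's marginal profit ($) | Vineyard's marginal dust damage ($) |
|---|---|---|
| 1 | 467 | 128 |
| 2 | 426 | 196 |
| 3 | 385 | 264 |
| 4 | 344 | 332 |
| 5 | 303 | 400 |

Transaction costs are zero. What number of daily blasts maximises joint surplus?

4

Bargaining reaches the level where marginal profit last exceeds marginal dust damage.
That holds through level 4 (344 ≥ 332) but not at 5 (303 < 400).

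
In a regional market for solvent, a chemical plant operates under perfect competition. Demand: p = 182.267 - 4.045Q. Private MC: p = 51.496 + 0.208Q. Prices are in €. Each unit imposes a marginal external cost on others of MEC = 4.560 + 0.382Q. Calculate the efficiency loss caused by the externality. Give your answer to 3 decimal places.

Market equilibrium (private): 51.496 + 0.208Q = 182.267 - 4.045Q → Q_m = 30.7479.
Social marginal cost = private MC + MEC = 56.056 + 0.590Q.
Set SMC = demand: 56.056 + 0.590Q = 182.267 - 4.045Q → Q* = 27.2300.
Height of the DWL triangle at Q_m is SMC(Q_m) − demand(Q_m) = MEC(Q_m) = 16.3057.
DWL = ½ × 3.5179 × 16.3057 = 28.6809.

DWL = €28.681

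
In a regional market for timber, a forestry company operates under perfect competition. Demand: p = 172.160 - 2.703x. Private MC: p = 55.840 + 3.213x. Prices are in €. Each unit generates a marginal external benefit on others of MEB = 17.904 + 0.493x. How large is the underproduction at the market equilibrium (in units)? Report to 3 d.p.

5.089 units

Market equilibrium (private): 55.840 + 3.213x = 172.160 - 2.703x → x_m = 19.6619.
Social marginal cost = private MC − MEB = 37.936 + 2.720x.
Set SMC = demand: 37.936 + 2.720x = 172.160 - 2.703x → x* = 24.7509.
Gap = |19.6619 − 24.7509| = 5.0890.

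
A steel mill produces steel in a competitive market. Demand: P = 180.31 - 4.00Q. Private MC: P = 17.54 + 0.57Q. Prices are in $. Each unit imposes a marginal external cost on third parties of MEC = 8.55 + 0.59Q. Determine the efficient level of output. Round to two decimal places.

Social marginal cost = private MC + MEC = 26.09 + 1.16Q.
Set SMC = demand: 26.09 + 1.16Q = 180.31 - 4.00Q → Q* = 29.8876.

Q* = 29.89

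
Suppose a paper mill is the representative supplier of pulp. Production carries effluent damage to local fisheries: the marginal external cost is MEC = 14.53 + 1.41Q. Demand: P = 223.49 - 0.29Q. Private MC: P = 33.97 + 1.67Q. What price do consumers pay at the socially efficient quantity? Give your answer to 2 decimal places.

Social marginal cost = private MC + MEC = 48.50 + 3.08Q.
Set SMC = demand: 48.50 + 3.08Q = 223.49 - 0.29Q → Q* = 51.9258.
Consumer price on the demand curve at Q*: 223.49 − 0.29×51.9258 = 208.4315.

P = 208.43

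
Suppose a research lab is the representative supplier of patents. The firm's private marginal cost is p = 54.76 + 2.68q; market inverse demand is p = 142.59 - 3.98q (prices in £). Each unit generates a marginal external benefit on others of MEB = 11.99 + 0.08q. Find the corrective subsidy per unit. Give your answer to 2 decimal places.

Social marginal cost = private MC − MEB = 42.77 + 2.60q.
Set SMC = demand: 42.77 + 2.60q = 142.59 - 3.98q → q* = 15.1702.
The Pigouvian subsidy equals MEB at q*: 11.99 + 0.08×15.1702 = 13.2036.

subsidy = £13.20 per unit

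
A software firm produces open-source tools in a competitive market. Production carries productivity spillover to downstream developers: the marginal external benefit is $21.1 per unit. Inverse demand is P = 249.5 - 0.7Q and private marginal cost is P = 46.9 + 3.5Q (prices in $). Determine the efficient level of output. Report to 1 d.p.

Social marginal cost = private MC − MEB = 25.8 + 3.5Q.
Set SMC = demand: 25.8 + 3.5Q = 249.5 - 0.7Q → Q* = 53.2619.

Q* = 53.3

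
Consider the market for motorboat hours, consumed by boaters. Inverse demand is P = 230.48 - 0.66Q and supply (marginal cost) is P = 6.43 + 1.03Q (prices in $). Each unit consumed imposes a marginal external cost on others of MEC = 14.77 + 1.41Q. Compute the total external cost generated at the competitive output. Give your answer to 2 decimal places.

Market equilibrium (private): 6.43 + 1.03Q = 230.48 - 0.66Q → Q_m = 132.5740.
Total external cost = ∫₀^{Q_m} (14.77 + 1.41Q) dQ = 14.77×132.5740 + ½×1.41×132.5740² = 14349.1031.

$14349.10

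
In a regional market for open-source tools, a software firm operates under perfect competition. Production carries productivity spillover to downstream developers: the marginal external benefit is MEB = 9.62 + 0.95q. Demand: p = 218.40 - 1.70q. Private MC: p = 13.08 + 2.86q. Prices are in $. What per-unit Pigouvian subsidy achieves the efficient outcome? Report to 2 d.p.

subsidy = $66.18 per unit

Social marginal cost = private MC − MEB = 3.46 + 1.91q.
Set SMC = demand: 3.46 + 1.91q = 218.40 - 1.70q → q* = 59.5402.
The Pigouvian subsidy equals MEB at q*: 9.62 + 0.95×59.5402 = 66.1832.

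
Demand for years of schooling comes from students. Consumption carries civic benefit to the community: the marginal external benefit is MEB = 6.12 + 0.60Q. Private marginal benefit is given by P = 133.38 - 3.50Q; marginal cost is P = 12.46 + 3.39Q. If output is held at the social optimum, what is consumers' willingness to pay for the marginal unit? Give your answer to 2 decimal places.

P = 62.69

Social marginal benefit = demand + MEB = 139.50 - 2.90Q.
Set SMB = MC: 139.50 - 2.90Q = 12.46 + 3.39Q → Q* = 20.1971.
Consumer price on the demand curve at Q*: 133.38 − 3.50×20.1971 = 62.6902.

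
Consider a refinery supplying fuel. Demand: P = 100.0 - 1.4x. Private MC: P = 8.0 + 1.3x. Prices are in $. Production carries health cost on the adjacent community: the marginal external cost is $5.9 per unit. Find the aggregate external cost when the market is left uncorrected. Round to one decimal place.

Market equilibrium (private): 8.0 + 1.3x = 100.0 - 1.4x → x_m = 34.0741.
Total external cost = MEC × x_m = 5.9 × 34.0741 = 201.0372.

$201.0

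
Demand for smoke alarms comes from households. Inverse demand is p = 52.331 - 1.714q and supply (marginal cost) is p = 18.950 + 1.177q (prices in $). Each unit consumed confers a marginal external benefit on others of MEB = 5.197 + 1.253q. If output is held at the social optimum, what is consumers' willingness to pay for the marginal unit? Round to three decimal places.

P = $11.963

Social marginal benefit = demand + MEB = 57.528 - 0.461q.
Set SMB = MC: 57.528 - 0.461q = 18.950 + 1.177q → q* = 23.5519.
Consumer price on the demand curve at q*: 52.331 − 1.714×23.5519 = 11.9630.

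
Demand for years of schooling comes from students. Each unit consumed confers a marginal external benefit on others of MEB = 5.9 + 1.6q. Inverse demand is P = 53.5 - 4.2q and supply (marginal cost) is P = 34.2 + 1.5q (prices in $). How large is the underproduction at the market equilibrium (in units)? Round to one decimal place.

Market equilibrium (private): 34.2 + 1.5q = 53.5 - 4.2q → q_m = 3.3860.
Social marginal benefit = demand + MEB = 59.4 - 2.6q.
Set SMB = MC: 59.4 - 2.6q = 34.2 + 1.5q → q* = 6.1463.
Gap = |3.3860 − 6.1463| = 2.7603.

2.8 units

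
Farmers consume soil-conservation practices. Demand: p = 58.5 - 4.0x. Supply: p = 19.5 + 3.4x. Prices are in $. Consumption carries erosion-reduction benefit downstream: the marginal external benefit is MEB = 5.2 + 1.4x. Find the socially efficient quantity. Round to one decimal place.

Social marginal benefit = demand + MEB = 63.7 - 2.6x.
Set SMB = MC: 63.7 - 2.6x = 19.5 + 3.4x → x* = 7.3667.

x* = 7.4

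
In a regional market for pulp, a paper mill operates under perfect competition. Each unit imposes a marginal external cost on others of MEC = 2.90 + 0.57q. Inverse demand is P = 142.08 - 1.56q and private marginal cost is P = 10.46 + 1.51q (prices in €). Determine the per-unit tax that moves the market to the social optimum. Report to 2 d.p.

Social marginal cost = private MC + MEC = 13.36 + 2.08q.
Set SMC = demand: 13.36 + 2.08q = 142.08 - 1.56q → q* = 35.3626.
The Pigouvian tax equals MEC at q*: 2.90 + 0.57×35.3626 = 23.0567.

tax = €23.06 per unit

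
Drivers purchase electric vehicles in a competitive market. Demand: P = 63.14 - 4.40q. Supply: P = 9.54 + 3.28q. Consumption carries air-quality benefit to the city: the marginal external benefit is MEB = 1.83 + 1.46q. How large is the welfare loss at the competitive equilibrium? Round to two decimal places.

Market equilibrium (private): 9.54 + 3.28q = 63.14 - 4.40q → q_m = 6.9792.
Social marginal benefit = demand + MEB = 64.97 - 2.94q.
Set SMB = MC: 64.97 - 2.94q = 9.54 + 3.28q → q* = 8.9116.
Between q* and q_m the wedge SMB − MC runs linearly from 0 to MEB(q_m), so the loss is a triangle.
DWL = ½ × 1.9324 × 12.0196 = 11.6133.

DWL = 11.61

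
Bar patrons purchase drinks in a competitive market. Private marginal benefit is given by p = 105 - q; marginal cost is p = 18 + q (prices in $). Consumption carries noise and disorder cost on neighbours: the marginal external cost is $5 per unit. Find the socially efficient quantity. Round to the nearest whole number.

Social marginal benefit = demand − MEC = 100 - q.
Set SMB = MC: 100 - q = 18 + q → q* = 41.0000.

q* = 41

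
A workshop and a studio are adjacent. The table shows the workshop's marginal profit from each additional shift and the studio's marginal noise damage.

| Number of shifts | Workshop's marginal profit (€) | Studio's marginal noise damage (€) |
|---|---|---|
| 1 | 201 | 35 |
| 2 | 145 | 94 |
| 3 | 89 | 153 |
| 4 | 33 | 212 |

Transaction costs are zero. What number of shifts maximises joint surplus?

2

Bargaining reaches the level where marginal profit last exceeds marginal noise damage.
That holds through level 2 (145 ≥ 94) but not at 3 (89 < 153).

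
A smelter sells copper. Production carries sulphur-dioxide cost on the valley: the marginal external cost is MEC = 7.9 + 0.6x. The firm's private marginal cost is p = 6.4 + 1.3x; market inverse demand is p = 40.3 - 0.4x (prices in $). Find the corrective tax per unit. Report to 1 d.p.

Social marginal cost = private MC + MEC = 14.3 + 1.9x.
Set SMC = demand: 14.3 + 1.9x = 40.3 - 0.4x → x* = 11.3043.
The Pigouvian tax equals MEC at x*: 7.9 + 0.6×11.3043 = 14.6826.

tax = $14.7 per unit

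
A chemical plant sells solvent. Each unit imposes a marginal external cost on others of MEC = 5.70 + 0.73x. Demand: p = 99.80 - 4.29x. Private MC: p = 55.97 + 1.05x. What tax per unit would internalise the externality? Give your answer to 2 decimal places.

Social marginal cost = private MC + MEC = 61.67 + 1.78x.
Set SMC = demand: 61.67 + 1.78x = 99.80 - 4.29x → x* = 6.2817.
The Pigouvian tax equals MEC at x*: 5.70 + 0.73×6.2817 = 10.2856.

tax = 10.29 per unit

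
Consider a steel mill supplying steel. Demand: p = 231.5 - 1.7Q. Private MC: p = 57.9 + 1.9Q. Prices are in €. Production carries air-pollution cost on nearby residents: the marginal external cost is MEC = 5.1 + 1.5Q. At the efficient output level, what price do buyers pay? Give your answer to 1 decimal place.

Social marginal cost = private MC + MEC = 63.0 + 3.4Q.
Set SMC = demand: 63.0 + 3.4Q = 231.5 - 1.7Q → Q* = 33.0392.
Consumer price on the demand curve at Q*: 231.5 − 1.7×33.0392 = 175.3334.

P = €175.3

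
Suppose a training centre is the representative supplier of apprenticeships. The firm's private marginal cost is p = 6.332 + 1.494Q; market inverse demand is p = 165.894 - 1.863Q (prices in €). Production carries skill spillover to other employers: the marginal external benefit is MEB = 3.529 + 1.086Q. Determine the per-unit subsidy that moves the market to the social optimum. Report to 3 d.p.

Social marginal cost = private MC − MEB = 2.803 + 0.408Q.
Set SMC = demand: 2.803 + 0.408Q = 165.894 - 1.863Q → Q* = 71.8146.
The Pigouvian subsidy equals MEB at Q*: 3.529 + 1.086×71.8146 = 81.5197.

subsidy = €81.520 per unit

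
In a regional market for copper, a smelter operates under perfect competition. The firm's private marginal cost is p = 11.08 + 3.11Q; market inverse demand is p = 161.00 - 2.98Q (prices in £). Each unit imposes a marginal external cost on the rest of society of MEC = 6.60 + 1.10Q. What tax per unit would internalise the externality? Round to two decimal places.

Social marginal cost = private MC + MEC = 17.68 + 4.21Q.
Set SMC = demand: 17.68 + 4.21Q = 161.00 - 2.98Q → Q* = 19.9332.
The Pigouvian tax equals MEC at Q*: 6.60 + 1.10×19.9332 = 28.5265.

tax = £28.53 per unit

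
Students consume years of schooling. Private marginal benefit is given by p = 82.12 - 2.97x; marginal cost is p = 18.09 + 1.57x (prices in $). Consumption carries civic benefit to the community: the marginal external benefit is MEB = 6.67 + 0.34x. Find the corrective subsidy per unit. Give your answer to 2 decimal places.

subsidy = $12.39 per unit

Social marginal benefit = demand + MEB = 88.79 - 2.63x.
Set SMB = MC: 88.79 - 2.63x = 18.09 + 1.57x → x* = 16.8333.
The Pigouvian subsidy equals MEB at x*: 6.67 + 0.34×16.8333 = 12.3933.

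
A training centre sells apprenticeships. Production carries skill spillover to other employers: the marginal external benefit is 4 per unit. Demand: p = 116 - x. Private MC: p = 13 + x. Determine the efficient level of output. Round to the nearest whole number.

Social marginal cost = private MC − MEB = 9 + x.
Set SMC = demand: 9 + x = 116 - x → x* = 53.5000.

x* = 54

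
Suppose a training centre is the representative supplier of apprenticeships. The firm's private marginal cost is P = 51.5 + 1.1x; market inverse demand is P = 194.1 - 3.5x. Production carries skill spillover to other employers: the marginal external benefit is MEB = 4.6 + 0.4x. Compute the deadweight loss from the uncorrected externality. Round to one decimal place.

DWL = 34.4

Market equilibrium (private): 51.5 + 1.1x = 194.1 - 3.5x → x_m = 31.0000.
Social marginal cost = private MC − MEB = 46.9 + 0.7x.
Set SMC = demand: 46.9 + 0.7x = 194.1 - 3.5x → x* = 35.0476.
Between x* and x_m the wedge demand − SMC runs linearly from 0 to MEB(x_m), so the loss is a triangle.
DWL = ½ × 4.0476 × 17.0000 = 34.4046.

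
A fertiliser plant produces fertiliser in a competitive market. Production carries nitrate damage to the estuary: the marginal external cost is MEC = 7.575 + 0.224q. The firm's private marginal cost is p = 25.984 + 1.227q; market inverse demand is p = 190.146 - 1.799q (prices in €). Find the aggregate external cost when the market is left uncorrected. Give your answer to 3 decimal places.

Market equilibrium (private): 25.984 + 1.227q = 190.146 - 1.799q → q_m = 54.2505.
Total external cost = ∫₀^{q_m} (7.575 + 0.224q) dq = 7.575×54.2505 + ½×0.224×54.2505² = 740.5766.

€740.577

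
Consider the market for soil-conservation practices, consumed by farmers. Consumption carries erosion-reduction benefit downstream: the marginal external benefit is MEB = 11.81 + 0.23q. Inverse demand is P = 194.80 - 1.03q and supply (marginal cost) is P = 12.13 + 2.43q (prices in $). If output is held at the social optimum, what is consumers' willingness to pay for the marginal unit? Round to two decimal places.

Social marginal benefit = demand + MEB = 206.61 - 0.80q.
Set SMB = MC: 206.61 - 0.80q = 12.13 + 2.43q → q* = 60.2105.
Consumer price on the demand curve at q*: 194.80 − 1.03×60.2105 = 132.7832.

P = $132.78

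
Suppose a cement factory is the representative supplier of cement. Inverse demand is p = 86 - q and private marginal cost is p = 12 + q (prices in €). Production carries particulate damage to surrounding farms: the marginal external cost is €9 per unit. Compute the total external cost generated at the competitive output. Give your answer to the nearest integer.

Market equilibrium (private): 12 + q = 86 - q → q_m = 37.0000.
Total external cost = MEC × q_m = 9 × 37.0000 = 333.0000.

€333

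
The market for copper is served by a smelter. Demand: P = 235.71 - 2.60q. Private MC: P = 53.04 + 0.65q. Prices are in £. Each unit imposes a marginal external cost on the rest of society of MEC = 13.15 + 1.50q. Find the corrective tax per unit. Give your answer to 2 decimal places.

Social marginal cost = private MC + MEC = 66.19 + 2.15q.
Set SMC = demand: 66.19 + 2.15q = 235.71 - 2.60q → q* = 35.6884.
The Pigouvian tax equals MEC at q*: 13.15 + 1.50×35.6884 = 66.6826.

tax = £66.68 per unit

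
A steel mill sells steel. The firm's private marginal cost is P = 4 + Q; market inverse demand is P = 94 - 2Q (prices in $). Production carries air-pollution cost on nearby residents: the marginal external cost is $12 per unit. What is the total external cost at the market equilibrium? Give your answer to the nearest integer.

Market equilibrium (private): 4 + Q = 94 - 2Q → Q_m = 30.0000.
Total external cost = MEC × Q_m = 12 × 30.0000 = 360.0000.

$360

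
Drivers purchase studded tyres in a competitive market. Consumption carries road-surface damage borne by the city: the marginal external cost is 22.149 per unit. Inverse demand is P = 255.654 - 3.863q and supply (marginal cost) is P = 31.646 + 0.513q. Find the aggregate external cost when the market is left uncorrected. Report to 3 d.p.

Market equilibrium (private): 31.646 + 0.513q = 255.654 - 3.863q → q_m = 51.1901.
Total external cost = MEC × q_m = 22.149 × 51.1901 = 1133.8095.

1133.810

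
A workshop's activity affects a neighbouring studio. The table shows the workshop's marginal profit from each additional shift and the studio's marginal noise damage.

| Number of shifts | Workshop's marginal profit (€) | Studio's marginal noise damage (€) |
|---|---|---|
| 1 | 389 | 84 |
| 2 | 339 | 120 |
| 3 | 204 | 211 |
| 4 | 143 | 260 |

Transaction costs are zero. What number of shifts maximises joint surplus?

2

Bargaining reaches the level where marginal profit last exceeds marginal noise damage.
That holds through level 2 (339 ≥ 120) but not at 3 (204 < 211).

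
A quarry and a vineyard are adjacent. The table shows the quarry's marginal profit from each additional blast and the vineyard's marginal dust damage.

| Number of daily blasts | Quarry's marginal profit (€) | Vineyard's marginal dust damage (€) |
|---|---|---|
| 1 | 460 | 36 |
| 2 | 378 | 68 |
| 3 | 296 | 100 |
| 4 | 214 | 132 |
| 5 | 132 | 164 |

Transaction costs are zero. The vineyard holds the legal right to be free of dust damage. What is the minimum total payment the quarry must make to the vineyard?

Efficient level: marginal profit ≥ marginal dust damage through level 4, so k* = 4.
With the vineyard holding the right, the quarry must at least compensate total damage at k*: 36 + 68 + 100 + 132 = 336.

€336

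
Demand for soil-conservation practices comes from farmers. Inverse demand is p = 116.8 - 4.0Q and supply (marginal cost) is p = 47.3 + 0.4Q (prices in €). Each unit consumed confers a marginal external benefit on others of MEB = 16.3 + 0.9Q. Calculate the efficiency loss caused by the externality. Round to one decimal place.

DWL = €133.0

Market equilibrium (private): 47.3 + 0.4Q = 116.8 - 4.0Q → Q_m = 15.7955.
Social marginal benefit = demand + MEB = 133.1 - 3.1Q.
Set SMB = MC: 133.1 - 3.1Q = 47.3 + 0.4Q → Q* = 24.5143.
Height of the DWL triangle at Q_m is SMB(Q_m) − MC(Q_m) = MEB(Q_m) = 30.5159.
DWL = ½ × 8.7188 × 30.5159 = 133.0310.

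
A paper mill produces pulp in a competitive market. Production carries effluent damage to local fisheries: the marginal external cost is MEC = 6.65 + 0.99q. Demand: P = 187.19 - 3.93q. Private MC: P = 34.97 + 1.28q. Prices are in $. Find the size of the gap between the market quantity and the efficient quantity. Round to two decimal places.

Market equilibrium (private): 34.97 + 1.28q = 187.19 - 3.93q → q_m = 29.2169.
Social marginal cost = private MC + MEC = 41.62 + 2.27q.
Set SMC = demand: 41.62 + 2.27q = 187.19 - 3.93q → q* = 23.4790.
Gap = |29.2169 − 23.4790| = 5.7379.

5.74 units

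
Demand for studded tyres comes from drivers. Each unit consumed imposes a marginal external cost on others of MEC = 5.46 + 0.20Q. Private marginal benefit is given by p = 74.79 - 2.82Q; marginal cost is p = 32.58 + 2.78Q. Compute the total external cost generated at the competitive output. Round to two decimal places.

Market equilibrium (private): 32.58 + 2.78Q = 74.79 - 2.82Q → Q_m = 7.5375.
Total external cost = ∫₀^{Q_m} (5.46 + 0.20Q) dQ = 5.46×7.5375 + ½×0.20×7.5375² = 46.8361.

46.84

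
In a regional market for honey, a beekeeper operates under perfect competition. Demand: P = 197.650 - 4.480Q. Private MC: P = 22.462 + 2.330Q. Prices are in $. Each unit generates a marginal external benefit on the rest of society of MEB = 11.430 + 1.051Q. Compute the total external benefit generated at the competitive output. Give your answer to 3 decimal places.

Market equilibrium (private): 22.462 + 2.330Q = 197.650 - 4.480Q → Q_m = 25.7251.
Total external benefit = ∫₀^{Q_m} (11.430 + 1.051Q) dQ = 11.430×25.7251 + ½×1.051×25.7251² = 641.8037.

$641.804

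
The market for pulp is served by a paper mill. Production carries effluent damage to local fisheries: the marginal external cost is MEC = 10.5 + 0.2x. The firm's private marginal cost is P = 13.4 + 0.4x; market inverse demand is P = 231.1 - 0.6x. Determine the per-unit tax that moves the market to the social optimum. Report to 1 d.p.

Social marginal cost = private MC + MEC = 23.9 + 0.6x.
Set SMC = demand: 23.9 + 0.6x = 231.1 - 0.6x → x* = 172.6667.
The Pigouvian tax equals MEC at x*: 10.5 + 0.2×172.6667 = 45.0333.

tax = 45.0 per unit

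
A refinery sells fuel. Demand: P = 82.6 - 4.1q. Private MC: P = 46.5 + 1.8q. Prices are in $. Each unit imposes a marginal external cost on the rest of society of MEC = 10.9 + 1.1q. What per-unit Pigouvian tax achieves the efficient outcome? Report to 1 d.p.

Social marginal cost = private MC + MEC = 57.4 + 2.9q.
Set SMC = demand: 57.4 + 2.9q = 82.6 - 4.1q → q* = 3.6000.
The Pigouvian tax equals MEC at q*: 10.9 + 1.1×3.6000 = 14.8600.

tax = $14.9 per unit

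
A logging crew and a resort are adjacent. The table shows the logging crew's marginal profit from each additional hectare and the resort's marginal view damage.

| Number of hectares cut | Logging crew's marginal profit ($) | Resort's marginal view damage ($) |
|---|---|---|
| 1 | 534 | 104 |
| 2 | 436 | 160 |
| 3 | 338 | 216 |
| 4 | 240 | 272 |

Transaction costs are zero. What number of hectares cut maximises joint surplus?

3

Bargaining reaches the level where marginal profit last exceeds marginal view damage.
That holds through level 3 (338 ≥ 216) but not at 4 (240 < 272).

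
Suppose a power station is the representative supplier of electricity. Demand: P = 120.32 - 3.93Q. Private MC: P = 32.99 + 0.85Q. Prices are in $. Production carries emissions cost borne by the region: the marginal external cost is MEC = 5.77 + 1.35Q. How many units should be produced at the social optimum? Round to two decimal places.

Q* = 13.31

Social marginal cost = private MC + MEC = 38.76 + 2.20Q.
Set SMC = demand: 38.76 + 2.20Q = 120.32 - 3.93Q → Q* = 13.3051.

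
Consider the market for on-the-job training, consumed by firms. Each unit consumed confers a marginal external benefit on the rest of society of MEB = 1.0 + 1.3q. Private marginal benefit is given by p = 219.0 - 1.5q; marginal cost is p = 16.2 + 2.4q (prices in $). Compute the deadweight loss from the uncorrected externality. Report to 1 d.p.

DWL = $905.0

Market equilibrium (private): 16.2 + 2.4q = 219.0 - 1.5q → q_m = 52.0000.
Social marginal benefit = demand + MEB = 220.0 - 0.2q.
Set SMB = MC: 220.0 - 0.2q = 16.2 + 2.4q → q* = 78.3846.
Between q* and q_m the wedge SMB − MC runs linearly from 0 to MEB(q_m), so the loss is a triangle.
DWL = ½ × 26.3846 × 68.6000 = 904.9918.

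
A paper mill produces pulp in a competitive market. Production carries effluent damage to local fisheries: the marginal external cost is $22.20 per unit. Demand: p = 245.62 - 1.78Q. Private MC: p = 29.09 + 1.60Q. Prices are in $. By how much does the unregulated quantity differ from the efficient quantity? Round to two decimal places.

Market equilibrium (private): 29.09 + 1.60Q = 245.62 - 1.78Q → Q_m = 64.0621.
Social marginal cost = private MC + MEC = 51.29 + 1.60Q.
Set SMC = demand: 51.29 + 1.60Q = 245.62 - 1.78Q → Q* = 57.4941.
Gap = |64.0621 − 57.4941| = 6.5680.

6.57 units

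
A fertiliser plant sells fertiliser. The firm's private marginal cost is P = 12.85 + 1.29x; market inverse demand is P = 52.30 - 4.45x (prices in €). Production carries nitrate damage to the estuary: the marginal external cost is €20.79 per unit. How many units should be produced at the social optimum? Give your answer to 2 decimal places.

x* = 3.25

Social marginal cost = private MC + MEC = 33.64 + 1.29x.
Set SMC = demand: 33.64 + 1.29x = 52.30 - 4.45x → x* = 3.2509.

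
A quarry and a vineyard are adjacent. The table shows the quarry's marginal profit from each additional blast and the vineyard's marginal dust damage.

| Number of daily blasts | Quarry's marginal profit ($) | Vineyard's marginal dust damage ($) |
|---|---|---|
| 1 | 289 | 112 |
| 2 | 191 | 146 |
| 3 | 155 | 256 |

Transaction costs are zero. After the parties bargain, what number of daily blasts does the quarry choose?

2

Bargaining reaches the level where marginal profit last exceeds marginal dust damage.
That holds through level 2 (191 ≥ 146) but not at 3 (155 < 256).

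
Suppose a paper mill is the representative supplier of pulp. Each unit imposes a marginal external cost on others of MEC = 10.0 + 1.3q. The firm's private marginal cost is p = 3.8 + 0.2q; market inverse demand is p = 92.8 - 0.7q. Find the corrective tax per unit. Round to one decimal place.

Social marginal cost = private MC + MEC = 13.8 + 1.5q.
Set SMC = demand: 13.8 + 1.5q = 92.8 - 0.7q → q* = 35.9091.
The Pigouvian tax equals MEC at q*: 10.0 + 1.3×35.9091 = 56.6818.

tax = 56.7 per unit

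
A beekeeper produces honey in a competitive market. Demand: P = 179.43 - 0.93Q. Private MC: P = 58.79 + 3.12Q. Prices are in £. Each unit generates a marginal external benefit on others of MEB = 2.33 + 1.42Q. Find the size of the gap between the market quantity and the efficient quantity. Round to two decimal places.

16.97 units

Market equilibrium (private): 58.79 + 3.12Q = 179.43 - 0.93Q → Q_m = 29.7877.
Social marginal cost = private MC − MEB = 56.46 + 1.70Q.
Set SMC = demand: 56.46 + 1.70Q = 179.43 - 0.93Q → Q* = 46.7567.
Gap = |29.7877 − 46.7567| = 16.9690.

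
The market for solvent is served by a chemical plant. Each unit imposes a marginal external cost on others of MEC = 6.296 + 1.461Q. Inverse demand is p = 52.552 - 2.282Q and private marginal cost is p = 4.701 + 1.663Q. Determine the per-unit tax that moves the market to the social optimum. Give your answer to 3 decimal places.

Social marginal cost = private MC + MEC = 10.997 + 3.124Q.
Set SMC = demand: 10.997 + 3.124Q = 52.552 - 2.282Q → Q* = 7.6868.
The Pigouvian tax equals MEC at Q*: 6.296 + 1.461×7.6868 = 17.5264.

tax = 17.526 per unit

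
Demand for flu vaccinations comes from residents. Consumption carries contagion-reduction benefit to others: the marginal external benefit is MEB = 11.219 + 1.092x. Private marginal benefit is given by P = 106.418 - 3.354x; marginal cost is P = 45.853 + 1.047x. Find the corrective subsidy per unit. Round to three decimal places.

Social marginal benefit = demand + MEB = 117.637 - 2.262x.
Set SMB = MC: 117.637 - 2.262x = 45.853 + 1.047x → x* = 21.6936.
The Pigouvian subsidy equals MEB at x*: 11.219 + 1.092×21.6936 = 34.9084.

subsidy = 34.908 per unit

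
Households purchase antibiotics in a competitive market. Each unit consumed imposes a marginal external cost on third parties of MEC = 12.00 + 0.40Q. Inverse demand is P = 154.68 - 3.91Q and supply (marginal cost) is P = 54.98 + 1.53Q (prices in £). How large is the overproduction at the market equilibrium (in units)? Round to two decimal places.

3.31 units

Market equilibrium (private): 54.98 + 1.53Q = 154.68 - 3.91Q → Q_m = 18.3272.
Social marginal benefit = demand − MEC = 142.68 - 4.31Q.
Set SMB = MC: 142.68 - 4.31Q = 54.98 + 1.53Q → Q* = 15.0171.
Gap = |18.3272 − 15.0171| = 3.3101.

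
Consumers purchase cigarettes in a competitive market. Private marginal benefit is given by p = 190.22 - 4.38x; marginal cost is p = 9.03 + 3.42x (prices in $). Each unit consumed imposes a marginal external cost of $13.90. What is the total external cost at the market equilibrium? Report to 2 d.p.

Market equilibrium (private): 9.03 + 3.42x = 190.22 - 4.38x → x_m = 23.2295.
Total external cost = MEC × x_m = 13.90 × 23.2295 = 322.8901.

$322.89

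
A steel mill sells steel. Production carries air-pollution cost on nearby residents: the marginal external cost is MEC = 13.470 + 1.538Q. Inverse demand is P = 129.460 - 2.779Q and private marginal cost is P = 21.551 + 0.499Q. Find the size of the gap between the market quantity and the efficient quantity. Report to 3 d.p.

13.310 units

Market equilibrium (private): 21.551 + 0.499Q = 129.460 - 2.779Q → Q_m = 32.9192.
Social marginal cost = private MC + MEC = 35.021 + 2.037Q.
Set SMC = demand: 35.021 + 2.037Q = 129.460 - 2.779Q → Q* = 19.6094.
Gap = |32.9192 − 19.6094| = 13.3098.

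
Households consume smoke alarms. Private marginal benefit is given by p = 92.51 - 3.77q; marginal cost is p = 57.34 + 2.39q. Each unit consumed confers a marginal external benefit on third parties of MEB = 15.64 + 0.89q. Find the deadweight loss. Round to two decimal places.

Market equilibrium (private): 57.34 + 2.39q = 92.51 - 3.77q → q_m = 5.7094.
Social marginal benefit = demand + MEB = 108.15 - 2.88q.
Set SMB = MC: 108.15 - 2.88q = 57.34 + 2.39q → q* = 9.6414.
Between q* and q_m the wedge SMB − MC runs linearly from 0 to MEB(q_m), so the loss is a triangle.
DWL = ½ × 3.9320 × 20.7214 = 40.7383.

DWL = 40.74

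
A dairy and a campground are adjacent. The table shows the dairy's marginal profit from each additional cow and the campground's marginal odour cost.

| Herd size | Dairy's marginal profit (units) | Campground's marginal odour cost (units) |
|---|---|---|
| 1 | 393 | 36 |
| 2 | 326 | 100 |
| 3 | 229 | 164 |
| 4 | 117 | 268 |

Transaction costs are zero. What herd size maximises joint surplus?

Bargaining reaches the level where marginal profit last exceeds marginal odour cost.
That holds through level 3 (229 ≥ 164) but not at 4 (117 < 268).

3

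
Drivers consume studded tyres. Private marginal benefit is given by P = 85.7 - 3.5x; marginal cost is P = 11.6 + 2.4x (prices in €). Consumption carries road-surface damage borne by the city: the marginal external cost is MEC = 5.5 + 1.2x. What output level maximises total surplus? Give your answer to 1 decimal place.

x* = 9.7

Social marginal benefit = demand − MEC = 80.2 - 4.7x.
Set SMB = MC: 80.2 - 4.7x = 11.6 + 2.4x → x* = 9.6620.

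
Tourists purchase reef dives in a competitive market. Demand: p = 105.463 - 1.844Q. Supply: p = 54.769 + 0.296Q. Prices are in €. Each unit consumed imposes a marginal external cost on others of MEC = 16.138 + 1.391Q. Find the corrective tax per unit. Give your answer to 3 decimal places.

Social marginal benefit = demand − MEC = 89.325 - 3.235Q.
Set SMB = MC: 89.325 - 3.235Q = 54.769 + 0.296Q → Q* = 9.7865.
The Pigouvian tax equals MEC at Q*: 16.138 + 1.391×9.7865 = 29.7510.

tax = €29.751 per unit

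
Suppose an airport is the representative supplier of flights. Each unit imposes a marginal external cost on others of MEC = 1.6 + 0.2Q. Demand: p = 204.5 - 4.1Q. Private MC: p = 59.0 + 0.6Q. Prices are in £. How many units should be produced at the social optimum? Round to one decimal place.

Social marginal cost = private MC + MEC = 60.6 + 0.8Q.
Set SMC = demand: 60.6 + 0.8Q = 204.5 - 4.1Q → Q* = 29.3673.

Q* = 29.4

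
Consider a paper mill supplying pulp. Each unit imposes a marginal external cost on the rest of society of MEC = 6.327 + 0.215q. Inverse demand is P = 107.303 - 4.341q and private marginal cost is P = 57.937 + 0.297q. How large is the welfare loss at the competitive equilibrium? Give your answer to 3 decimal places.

Market equilibrium (private): 57.937 + 0.297q = 107.303 - 4.341q → q_m = 10.6438.
Social marginal cost = private MC + MEC = 64.264 + 0.512q.
Set SMC = demand: 64.264 + 0.512q = 107.303 - 4.341q → q* = 8.8685.
The welfare-loss triangle has base |q_m − q*| and height MEC(q_m) (the vertical gap between SMC and demand is zero at q* and MEC at q_m).
DWL = ½ × 1.7753 × 8.6154 = 7.6475.

DWL = 7.647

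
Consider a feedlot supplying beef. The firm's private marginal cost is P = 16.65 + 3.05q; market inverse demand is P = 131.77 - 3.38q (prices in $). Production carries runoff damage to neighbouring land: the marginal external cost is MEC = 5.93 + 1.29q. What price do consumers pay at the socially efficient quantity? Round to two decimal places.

P = $83.96

Social marginal cost = private MC + MEC = 22.58 + 4.34q.
Set SMC = demand: 22.58 + 4.34q = 131.77 - 3.38q → q* = 14.1438.
Consumer price on the demand curve at q*: 131.77 − 3.38×14.1438 = 83.9640.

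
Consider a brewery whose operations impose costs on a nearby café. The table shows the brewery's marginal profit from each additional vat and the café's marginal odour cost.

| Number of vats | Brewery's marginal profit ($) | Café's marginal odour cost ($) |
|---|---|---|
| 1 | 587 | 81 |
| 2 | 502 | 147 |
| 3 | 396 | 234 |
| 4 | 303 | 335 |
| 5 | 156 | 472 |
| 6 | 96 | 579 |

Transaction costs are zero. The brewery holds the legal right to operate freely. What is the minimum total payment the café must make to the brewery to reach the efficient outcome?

$555

Left alone the brewery would choose level 6 (marginal profit stays positive).
Efficient level: k* = 3 (marginal profit ≥ marginal odour cost through 3).
The café must at least cover the brewery's forgone profit from cutting 6→3: 303 + 156 + 96 = 555.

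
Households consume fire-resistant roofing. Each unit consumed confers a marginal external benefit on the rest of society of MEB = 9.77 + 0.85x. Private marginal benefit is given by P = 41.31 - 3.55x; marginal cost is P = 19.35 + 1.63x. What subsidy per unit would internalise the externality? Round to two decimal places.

subsidy = 16.00 per unit

Social marginal benefit = demand + MEB = 51.08 - 2.70x.
Set SMB = MC: 51.08 - 2.70x = 19.35 + 1.63x → x* = 7.3279.
The Pigouvian subsidy equals MEB at x*: 9.77 + 0.85×7.3279 = 15.9987.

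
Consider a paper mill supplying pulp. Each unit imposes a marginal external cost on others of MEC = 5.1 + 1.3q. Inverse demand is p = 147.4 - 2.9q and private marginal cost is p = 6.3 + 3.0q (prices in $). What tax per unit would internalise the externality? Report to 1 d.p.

tax = $29.7 per unit

Social marginal cost = private MC + MEC = 11.4 + 4.3q.
Set SMC = demand: 11.4 + 4.3q = 147.4 - 2.9q → q* = 18.8889.
The Pigouvian tax equals MEC at q*: 5.1 + 1.3×18.8889 = 29.6556.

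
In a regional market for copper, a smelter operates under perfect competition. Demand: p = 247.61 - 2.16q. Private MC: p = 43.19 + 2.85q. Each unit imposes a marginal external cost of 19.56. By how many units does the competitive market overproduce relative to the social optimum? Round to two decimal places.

3.90 units

Market equilibrium (private): 43.19 + 2.85q = 247.61 - 2.16q → q_m = 40.8024.
Social marginal cost = private MC + MEC = 62.75 + 2.85q.
Set SMC = demand: 62.75 + 2.85q = 247.61 - 2.16q → q* = 36.8982.
Gap = |40.8024 − 36.8982| = 3.9042.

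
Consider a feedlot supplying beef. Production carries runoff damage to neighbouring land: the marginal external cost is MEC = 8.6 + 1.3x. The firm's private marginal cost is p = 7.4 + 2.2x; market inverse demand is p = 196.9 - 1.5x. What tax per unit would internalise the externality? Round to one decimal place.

Social marginal cost = private MC + MEC = 16.0 + 3.5x.
Set SMC = demand: 16.0 + 3.5x = 196.9 - 1.5x → x* = 36.1800.
The Pigouvian tax equals MEC at x*: 8.6 + 1.3×36.1800 = 55.6340.

tax = 55.6 per unit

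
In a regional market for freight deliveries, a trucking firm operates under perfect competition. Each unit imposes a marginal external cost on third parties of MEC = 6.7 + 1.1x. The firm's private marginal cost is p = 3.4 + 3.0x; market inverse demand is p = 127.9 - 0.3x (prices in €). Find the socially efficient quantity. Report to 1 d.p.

Social marginal cost = private MC + MEC = 10.1 + 4.1x.
Set SMC = demand: 10.1 + 4.1x = 127.9 - 0.3x → x* = 26.7727.

x* = 26.8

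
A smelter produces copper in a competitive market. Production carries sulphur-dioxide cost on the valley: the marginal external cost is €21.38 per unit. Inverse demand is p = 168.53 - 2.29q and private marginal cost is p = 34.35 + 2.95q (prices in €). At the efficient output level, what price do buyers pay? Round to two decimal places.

P = €119.23

Social marginal cost = private MC + MEC = 55.73 + 2.95q.
Set SMC = demand: 55.73 + 2.95q = 168.53 - 2.29q → q* = 21.5267.
Consumer price on the demand curve at q*: 168.53 − 2.29×21.5267 = 119.2339.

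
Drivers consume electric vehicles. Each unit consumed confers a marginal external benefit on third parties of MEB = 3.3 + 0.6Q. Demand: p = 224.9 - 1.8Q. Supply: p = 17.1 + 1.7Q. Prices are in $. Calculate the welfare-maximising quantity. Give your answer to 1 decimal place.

Q* = 72.8

Social marginal benefit = demand + MEB = 228.2 - 1.2Q.
Set SMB = MC: 228.2 - 1.2Q = 17.1 + 1.7Q → Q* = 72.7931.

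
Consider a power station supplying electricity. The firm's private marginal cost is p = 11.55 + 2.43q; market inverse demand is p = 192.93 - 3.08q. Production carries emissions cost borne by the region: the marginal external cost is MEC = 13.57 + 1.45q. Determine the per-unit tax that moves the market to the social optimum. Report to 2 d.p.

Social marginal cost = private MC + MEC = 25.12 + 3.88q.
Set SMC = demand: 25.12 + 3.88q = 192.93 - 3.08q → q* = 24.1106.
The Pigouvian tax equals MEC at q*: 13.57 + 1.45×24.1106 = 48.5304.

tax = 48.53 per unit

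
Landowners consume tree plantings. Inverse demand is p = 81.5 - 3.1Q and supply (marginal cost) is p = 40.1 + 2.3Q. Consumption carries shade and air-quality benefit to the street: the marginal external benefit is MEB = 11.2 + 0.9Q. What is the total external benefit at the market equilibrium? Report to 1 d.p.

Market equilibrium (private): 40.1 + 2.3Q = 81.5 - 3.1Q → Q_m = 7.6667.
Total external benefit = ∫₀^{Q_m} (11.2 + 0.9Q) dQ = 11.2×7.6667 + ½×0.9×7.6667² = 112.3173.

112.3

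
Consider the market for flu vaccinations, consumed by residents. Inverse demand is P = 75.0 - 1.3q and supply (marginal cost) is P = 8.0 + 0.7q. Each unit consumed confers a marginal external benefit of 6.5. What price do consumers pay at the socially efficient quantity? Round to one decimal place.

P = 27.2

Social marginal benefit = demand + MEB = 81.5 - 1.3q.
Set SMB = MC: 81.5 - 1.3q = 8.0 + 0.7q → q* = 36.7500.
Consumer price on the demand curve at q*: 75.0 − 1.3×36.7500 = 27.2250.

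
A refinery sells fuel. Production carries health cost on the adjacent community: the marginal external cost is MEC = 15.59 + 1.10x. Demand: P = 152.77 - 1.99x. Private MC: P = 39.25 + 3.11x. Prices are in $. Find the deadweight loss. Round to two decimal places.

DWL = $129.51

Market equilibrium (private): 39.25 + 3.11x = 152.77 - 1.99x → x_m = 22.2588.
Social marginal cost = private MC + MEC = 54.84 + 4.21x.
Set SMC = demand: 54.84 + 4.21x = 152.77 - 1.99x → x* = 15.7952.
The loss is the area between SMC and demand from x* to x_m; with linear curves that's a triangle of height MEC(x_m).
DWL = ½ × 6.4636 × 40.0747 = 129.5134.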